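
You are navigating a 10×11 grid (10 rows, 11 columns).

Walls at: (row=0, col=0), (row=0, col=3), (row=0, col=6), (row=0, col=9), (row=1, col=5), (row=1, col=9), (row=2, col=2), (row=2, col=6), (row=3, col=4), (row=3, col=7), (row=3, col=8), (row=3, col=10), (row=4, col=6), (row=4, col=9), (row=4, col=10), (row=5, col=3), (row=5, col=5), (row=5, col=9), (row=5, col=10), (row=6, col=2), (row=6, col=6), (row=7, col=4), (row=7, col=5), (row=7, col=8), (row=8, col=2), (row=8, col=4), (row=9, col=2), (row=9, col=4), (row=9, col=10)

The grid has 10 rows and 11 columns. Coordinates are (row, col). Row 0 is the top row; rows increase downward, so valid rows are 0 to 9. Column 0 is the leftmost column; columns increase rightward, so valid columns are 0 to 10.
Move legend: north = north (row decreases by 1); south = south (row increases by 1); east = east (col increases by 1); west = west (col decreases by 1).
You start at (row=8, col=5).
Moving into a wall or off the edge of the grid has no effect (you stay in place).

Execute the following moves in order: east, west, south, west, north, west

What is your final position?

Start: (row=8, col=5)
  east (east): (row=8, col=5) -> (row=8, col=6)
  west (west): (row=8, col=6) -> (row=8, col=5)
  south (south): (row=8, col=5) -> (row=9, col=5)
  west (west): blocked, stay at (row=9, col=5)
  north (north): (row=9, col=5) -> (row=8, col=5)
  west (west): blocked, stay at (row=8, col=5)
Final: (row=8, col=5)

Answer: Final position: (row=8, col=5)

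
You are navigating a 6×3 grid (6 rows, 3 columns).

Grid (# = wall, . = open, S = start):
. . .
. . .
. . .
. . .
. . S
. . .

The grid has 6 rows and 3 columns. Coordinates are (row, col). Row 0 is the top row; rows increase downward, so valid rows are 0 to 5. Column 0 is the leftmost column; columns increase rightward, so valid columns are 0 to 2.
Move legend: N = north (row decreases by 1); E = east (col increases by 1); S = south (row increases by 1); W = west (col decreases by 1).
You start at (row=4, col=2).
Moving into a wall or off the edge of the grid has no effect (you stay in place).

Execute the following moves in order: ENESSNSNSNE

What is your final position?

Start: (row=4, col=2)
  E (east): blocked, stay at (row=4, col=2)
  N (north): (row=4, col=2) -> (row=3, col=2)
  E (east): blocked, stay at (row=3, col=2)
  S (south): (row=3, col=2) -> (row=4, col=2)
  S (south): (row=4, col=2) -> (row=5, col=2)
  N (north): (row=5, col=2) -> (row=4, col=2)
  S (south): (row=4, col=2) -> (row=5, col=2)
  N (north): (row=5, col=2) -> (row=4, col=2)
  S (south): (row=4, col=2) -> (row=5, col=2)
  N (north): (row=5, col=2) -> (row=4, col=2)
  E (east): blocked, stay at (row=4, col=2)
Final: (row=4, col=2)

Answer: Final position: (row=4, col=2)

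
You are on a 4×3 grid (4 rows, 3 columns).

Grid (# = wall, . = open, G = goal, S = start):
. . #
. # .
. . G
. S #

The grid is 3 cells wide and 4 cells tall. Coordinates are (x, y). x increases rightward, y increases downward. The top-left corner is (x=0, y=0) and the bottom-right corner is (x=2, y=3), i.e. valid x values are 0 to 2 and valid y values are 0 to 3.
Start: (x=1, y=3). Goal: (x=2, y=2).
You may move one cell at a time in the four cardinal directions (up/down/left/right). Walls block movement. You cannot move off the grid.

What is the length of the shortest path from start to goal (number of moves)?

BFS from (x=1, y=3) until reaching (x=2, y=2):
  Distance 0: (x=1, y=3)
  Distance 1: (x=1, y=2), (x=0, y=3)
  Distance 2: (x=0, y=2), (x=2, y=2)  <- goal reached here
One shortest path (2 moves): (x=1, y=3) -> (x=1, y=2) -> (x=2, y=2)

Answer: Shortest path length: 2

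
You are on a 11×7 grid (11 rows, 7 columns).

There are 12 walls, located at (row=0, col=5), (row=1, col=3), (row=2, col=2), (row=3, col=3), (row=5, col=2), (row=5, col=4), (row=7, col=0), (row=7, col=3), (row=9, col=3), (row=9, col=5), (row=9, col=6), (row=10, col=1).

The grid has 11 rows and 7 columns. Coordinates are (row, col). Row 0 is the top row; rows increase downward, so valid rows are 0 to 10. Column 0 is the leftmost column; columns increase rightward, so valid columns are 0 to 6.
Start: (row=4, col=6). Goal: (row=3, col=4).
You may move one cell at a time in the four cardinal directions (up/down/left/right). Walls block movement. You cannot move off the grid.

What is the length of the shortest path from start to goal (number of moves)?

BFS from (row=4, col=6) until reaching (row=3, col=4):
  Distance 0: (row=4, col=6)
  Distance 1: (row=3, col=6), (row=4, col=5), (row=5, col=6)
  Distance 2: (row=2, col=6), (row=3, col=5), (row=4, col=4), (row=5, col=5), (row=6, col=6)
  Distance 3: (row=1, col=6), (row=2, col=5), (row=3, col=4), (row=4, col=3), (row=6, col=5), (row=7, col=6)  <- goal reached here
One shortest path (3 moves): (row=4, col=6) -> (row=4, col=5) -> (row=4, col=4) -> (row=3, col=4)

Answer: Shortest path length: 3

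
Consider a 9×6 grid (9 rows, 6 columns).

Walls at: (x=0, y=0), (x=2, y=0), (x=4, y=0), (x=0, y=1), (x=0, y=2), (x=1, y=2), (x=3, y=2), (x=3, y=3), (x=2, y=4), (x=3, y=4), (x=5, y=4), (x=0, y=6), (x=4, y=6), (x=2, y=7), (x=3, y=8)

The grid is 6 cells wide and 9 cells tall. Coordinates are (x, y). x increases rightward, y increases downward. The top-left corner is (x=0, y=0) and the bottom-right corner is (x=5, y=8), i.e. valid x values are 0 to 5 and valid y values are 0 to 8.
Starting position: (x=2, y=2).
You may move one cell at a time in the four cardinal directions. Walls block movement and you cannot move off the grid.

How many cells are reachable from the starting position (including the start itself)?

BFS flood-fill from (x=2, y=2):
  Distance 0: (x=2, y=2)
  Distance 1: (x=2, y=1), (x=2, y=3)
  Distance 2: (x=1, y=1), (x=3, y=1), (x=1, y=3)
  Distance 3: (x=1, y=0), (x=3, y=0), (x=4, y=1), (x=0, y=3), (x=1, y=4)
  Distance 4: (x=5, y=1), (x=4, y=2), (x=0, y=4), (x=1, y=5)
  Distance 5: (x=5, y=0), (x=5, y=2), (x=4, y=3), (x=0, y=5), (x=2, y=5), (x=1, y=6)
  Distance 6: (x=5, y=3), (x=4, y=4), (x=3, y=5), (x=2, y=6), (x=1, y=7)
  Distance 7: (x=4, y=5), (x=3, y=6), (x=0, y=7), (x=1, y=8)
  Distance 8: (x=5, y=5), (x=3, y=7), (x=0, y=8), (x=2, y=8)
  Distance 9: (x=5, y=6), (x=4, y=7)
  Distance 10: (x=5, y=7), (x=4, y=8)
  Distance 11: (x=5, y=8)
Total reachable: 39 (grid has 39 open cells total)

Answer: Reachable cells: 39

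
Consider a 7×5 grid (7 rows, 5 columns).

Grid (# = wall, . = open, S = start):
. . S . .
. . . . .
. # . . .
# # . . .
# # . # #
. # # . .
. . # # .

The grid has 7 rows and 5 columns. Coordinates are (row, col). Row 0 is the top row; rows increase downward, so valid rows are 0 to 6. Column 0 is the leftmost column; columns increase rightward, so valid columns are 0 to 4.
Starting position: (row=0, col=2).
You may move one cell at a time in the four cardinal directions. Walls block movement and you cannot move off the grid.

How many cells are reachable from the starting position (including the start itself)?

BFS flood-fill from (row=0, col=2):
  Distance 0: (row=0, col=2)
  Distance 1: (row=0, col=1), (row=0, col=3), (row=1, col=2)
  Distance 2: (row=0, col=0), (row=0, col=4), (row=1, col=1), (row=1, col=3), (row=2, col=2)
  Distance 3: (row=1, col=0), (row=1, col=4), (row=2, col=3), (row=3, col=2)
  Distance 4: (row=2, col=0), (row=2, col=4), (row=3, col=3), (row=4, col=2)
  Distance 5: (row=3, col=4)
Total reachable: 18 (grid has 24 open cells total)

Answer: Reachable cells: 18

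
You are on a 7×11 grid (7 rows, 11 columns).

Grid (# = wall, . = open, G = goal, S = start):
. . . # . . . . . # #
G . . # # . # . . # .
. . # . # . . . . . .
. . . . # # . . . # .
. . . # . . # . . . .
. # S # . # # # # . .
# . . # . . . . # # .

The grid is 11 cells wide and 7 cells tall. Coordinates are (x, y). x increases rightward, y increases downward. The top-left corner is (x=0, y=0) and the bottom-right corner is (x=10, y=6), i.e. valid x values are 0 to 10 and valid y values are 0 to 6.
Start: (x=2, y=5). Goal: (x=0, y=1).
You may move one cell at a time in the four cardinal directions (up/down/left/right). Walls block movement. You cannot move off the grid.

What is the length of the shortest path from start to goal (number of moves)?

Answer: Shortest path length: 6

Derivation:
BFS from (x=2, y=5) until reaching (x=0, y=1):
  Distance 0: (x=2, y=5)
  Distance 1: (x=2, y=4), (x=2, y=6)
  Distance 2: (x=2, y=3), (x=1, y=4), (x=1, y=6)
  Distance 3: (x=1, y=3), (x=3, y=3), (x=0, y=4)
  Distance 4: (x=1, y=2), (x=3, y=2), (x=0, y=3), (x=0, y=5)
  Distance 5: (x=1, y=1), (x=0, y=2)
  Distance 6: (x=1, y=0), (x=0, y=1), (x=2, y=1)  <- goal reached here
One shortest path (6 moves): (x=2, y=5) -> (x=2, y=4) -> (x=1, y=4) -> (x=0, y=4) -> (x=0, y=3) -> (x=0, y=2) -> (x=0, y=1)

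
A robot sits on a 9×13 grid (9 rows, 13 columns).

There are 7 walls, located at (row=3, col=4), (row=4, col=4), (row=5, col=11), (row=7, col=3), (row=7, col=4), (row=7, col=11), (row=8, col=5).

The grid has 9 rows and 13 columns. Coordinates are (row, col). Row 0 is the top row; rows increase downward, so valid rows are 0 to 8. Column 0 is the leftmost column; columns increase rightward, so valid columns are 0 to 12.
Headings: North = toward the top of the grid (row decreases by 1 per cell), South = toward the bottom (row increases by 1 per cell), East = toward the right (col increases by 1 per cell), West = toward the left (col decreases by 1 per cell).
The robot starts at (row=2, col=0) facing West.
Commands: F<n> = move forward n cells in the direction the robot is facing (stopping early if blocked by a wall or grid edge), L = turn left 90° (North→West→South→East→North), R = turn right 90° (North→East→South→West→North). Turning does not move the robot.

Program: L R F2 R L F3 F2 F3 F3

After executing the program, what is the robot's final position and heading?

Answer: Final position: (row=2, col=0), facing West

Derivation:
Start: (row=2, col=0), facing West
  L: turn left, now facing South
  R: turn right, now facing West
  F2: move forward 0/2 (blocked), now at (row=2, col=0)
  R: turn right, now facing North
  L: turn left, now facing West
  F3: move forward 0/3 (blocked), now at (row=2, col=0)
  F2: move forward 0/2 (blocked), now at (row=2, col=0)
  F3: move forward 0/3 (blocked), now at (row=2, col=0)
  F3: move forward 0/3 (blocked), now at (row=2, col=0)
Final: (row=2, col=0), facing West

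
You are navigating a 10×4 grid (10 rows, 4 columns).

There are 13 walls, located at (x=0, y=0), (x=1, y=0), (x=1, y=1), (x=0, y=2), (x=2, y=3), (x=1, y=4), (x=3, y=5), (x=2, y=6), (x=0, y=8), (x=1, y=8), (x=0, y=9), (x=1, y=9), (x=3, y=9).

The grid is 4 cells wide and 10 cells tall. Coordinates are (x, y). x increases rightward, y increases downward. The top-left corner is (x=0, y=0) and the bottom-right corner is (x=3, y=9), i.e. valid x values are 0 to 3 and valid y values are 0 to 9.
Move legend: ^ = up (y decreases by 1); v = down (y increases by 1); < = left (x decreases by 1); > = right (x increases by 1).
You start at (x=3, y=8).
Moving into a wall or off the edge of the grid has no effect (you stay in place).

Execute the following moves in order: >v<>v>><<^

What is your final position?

Answer: Final position: (x=2, y=7)

Derivation:
Start: (x=3, y=8)
  > (right): blocked, stay at (x=3, y=8)
  v (down): blocked, stay at (x=3, y=8)
  < (left): (x=3, y=8) -> (x=2, y=8)
  > (right): (x=2, y=8) -> (x=3, y=8)
  v (down): blocked, stay at (x=3, y=8)
  > (right): blocked, stay at (x=3, y=8)
  > (right): blocked, stay at (x=3, y=8)
  < (left): (x=3, y=8) -> (x=2, y=8)
  < (left): blocked, stay at (x=2, y=8)
  ^ (up): (x=2, y=8) -> (x=2, y=7)
Final: (x=2, y=7)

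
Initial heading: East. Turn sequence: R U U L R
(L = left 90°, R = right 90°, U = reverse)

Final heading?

Answer: Final heading: South

Derivation:
Start: East
  R (right (90° clockwise)) -> South
  U (U-turn (180°)) -> North
  U (U-turn (180°)) -> South
  L (left (90° counter-clockwise)) -> East
  R (right (90° clockwise)) -> South
Final: South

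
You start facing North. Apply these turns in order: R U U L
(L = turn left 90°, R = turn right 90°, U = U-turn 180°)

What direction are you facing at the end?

Answer: Final heading: North

Derivation:
Start: North
  R (right (90° clockwise)) -> East
  U (U-turn (180°)) -> West
  U (U-turn (180°)) -> East
  L (left (90° counter-clockwise)) -> North
Final: North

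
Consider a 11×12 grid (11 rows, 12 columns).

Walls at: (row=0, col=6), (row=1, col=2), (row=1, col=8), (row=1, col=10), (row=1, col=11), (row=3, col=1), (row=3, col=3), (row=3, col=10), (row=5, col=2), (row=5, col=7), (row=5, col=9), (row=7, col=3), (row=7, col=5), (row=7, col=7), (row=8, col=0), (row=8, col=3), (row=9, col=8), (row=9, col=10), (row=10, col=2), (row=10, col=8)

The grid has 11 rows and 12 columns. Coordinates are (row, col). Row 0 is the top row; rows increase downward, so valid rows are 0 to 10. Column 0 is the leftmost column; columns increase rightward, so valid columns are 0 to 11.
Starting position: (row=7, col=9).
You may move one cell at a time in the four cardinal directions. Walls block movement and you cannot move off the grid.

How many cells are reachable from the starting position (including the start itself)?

Answer: Reachable cells: 112

Derivation:
BFS flood-fill from (row=7, col=9):
  Distance 0: (row=7, col=9)
  Distance 1: (row=6, col=9), (row=7, col=8), (row=7, col=10), (row=8, col=9)
  Distance 2: (row=6, col=8), (row=6, col=10), (row=7, col=11), (row=8, col=8), (row=8, col=10), (row=9, col=9)
  Distance 3: (row=5, col=8), (row=5, col=10), (row=6, col=7), (row=6, col=11), (row=8, col=7), (row=8, col=11), (row=10, col=9)
  Distance 4: (row=4, col=8), (row=4, col=10), (row=5, col=11), (row=6, col=6), (row=8, col=6), (row=9, col=7), (row=9, col=11), (row=10, col=10)
  Distance 5: (row=3, col=8), (row=4, col=7), (row=4, col=9), (row=4, col=11), (row=5, col=6), (row=6, col=5), (row=7, col=6), (row=8, col=5), (row=9, col=6), (row=10, col=7), (row=10, col=11)
  Distance 6: (row=2, col=8), (row=3, col=7), (row=3, col=9), (row=3, col=11), (row=4, col=6), (row=5, col=5), (row=6, col=4), (row=8, col=4), (row=9, col=5), (row=10, col=6)
  Distance 7: (row=2, col=7), (row=2, col=9), (row=2, col=11), (row=3, col=6), (row=4, col=5), (row=5, col=4), (row=6, col=3), (row=7, col=4), (row=9, col=4), (row=10, col=5)
  Distance 8: (row=1, col=7), (row=1, col=9), (row=2, col=6), (row=2, col=10), (row=3, col=5), (row=4, col=4), (row=5, col=3), (row=6, col=2), (row=9, col=3), (row=10, col=4)
  Distance 9: (row=0, col=7), (row=0, col=9), (row=1, col=6), (row=2, col=5), (row=3, col=4), (row=4, col=3), (row=6, col=1), (row=7, col=2), (row=9, col=2), (row=10, col=3)
  Distance 10: (row=0, col=8), (row=0, col=10), (row=1, col=5), (row=2, col=4), (row=4, col=2), (row=5, col=1), (row=6, col=0), (row=7, col=1), (row=8, col=2), (row=9, col=1)
  Distance 11: (row=0, col=5), (row=0, col=11), (row=1, col=4), (row=2, col=3), (row=3, col=2), (row=4, col=1), (row=5, col=0), (row=7, col=0), (row=8, col=1), (row=9, col=0), (row=10, col=1)
  Distance 12: (row=0, col=4), (row=1, col=3), (row=2, col=2), (row=4, col=0), (row=10, col=0)
  Distance 13: (row=0, col=3), (row=2, col=1), (row=3, col=0)
  Distance 14: (row=0, col=2), (row=1, col=1), (row=2, col=0)
  Distance 15: (row=0, col=1), (row=1, col=0)
  Distance 16: (row=0, col=0)
Total reachable: 112 (grid has 112 open cells total)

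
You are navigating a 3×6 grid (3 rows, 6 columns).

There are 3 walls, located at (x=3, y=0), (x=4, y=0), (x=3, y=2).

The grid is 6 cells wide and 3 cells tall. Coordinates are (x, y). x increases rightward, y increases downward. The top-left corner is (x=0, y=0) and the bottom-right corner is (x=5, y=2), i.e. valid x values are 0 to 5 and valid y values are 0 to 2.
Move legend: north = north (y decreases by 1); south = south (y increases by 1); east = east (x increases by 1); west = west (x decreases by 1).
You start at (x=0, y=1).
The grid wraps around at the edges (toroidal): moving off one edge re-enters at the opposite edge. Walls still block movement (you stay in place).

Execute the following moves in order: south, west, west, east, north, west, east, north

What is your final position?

Answer: Final position: (x=5, y=0)

Derivation:
Start: (x=0, y=1)
  south (south): (x=0, y=1) -> (x=0, y=2)
  west (west): (x=0, y=2) -> (x=5, y=2)
  west (west): (x=5, y=2) -> (x=4, y=2)
  east (east): (x=4, y=2) -> (x=5, y=2)
  north (north): (x=5, y=2) -> (x=5, y=1)
  west (west): (x=5, y=1) -> (x=4, y=1)
  east (east): (x=4, y=1) -> (x=5, y=1)
  north (north): (x=5, y=1) -> (x=5, y=0)
Final: (x=5, y=0)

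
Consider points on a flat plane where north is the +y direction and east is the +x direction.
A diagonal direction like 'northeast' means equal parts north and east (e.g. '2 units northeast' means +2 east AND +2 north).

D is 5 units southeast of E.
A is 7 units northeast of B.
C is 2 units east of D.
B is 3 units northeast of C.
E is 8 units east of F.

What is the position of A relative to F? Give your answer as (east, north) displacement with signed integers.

Answer: A is at (east=25, north=5) relative to F.

Derivation:
Place F at the origin (east=0, north=0).
  E is 8 units east of F: delta (east=+8, north=+0); E at (east=8, north=0).
  D is 5 units southeast of E: delta (east=+5, north=-5); D at (east=13, north=-5).
  C is 2 units east of D: delta (east=+2, north=+0); C at (east=15, north=-5).
  B is 3 units northeast of C: delta (east=+3, north=+3); B at (east=18, north=-2).
  A is 7 units northeast of B: delta (east=+7, north=+7); A at (east=25, north=5).
Therefore A relative to F: (east=25, north=5).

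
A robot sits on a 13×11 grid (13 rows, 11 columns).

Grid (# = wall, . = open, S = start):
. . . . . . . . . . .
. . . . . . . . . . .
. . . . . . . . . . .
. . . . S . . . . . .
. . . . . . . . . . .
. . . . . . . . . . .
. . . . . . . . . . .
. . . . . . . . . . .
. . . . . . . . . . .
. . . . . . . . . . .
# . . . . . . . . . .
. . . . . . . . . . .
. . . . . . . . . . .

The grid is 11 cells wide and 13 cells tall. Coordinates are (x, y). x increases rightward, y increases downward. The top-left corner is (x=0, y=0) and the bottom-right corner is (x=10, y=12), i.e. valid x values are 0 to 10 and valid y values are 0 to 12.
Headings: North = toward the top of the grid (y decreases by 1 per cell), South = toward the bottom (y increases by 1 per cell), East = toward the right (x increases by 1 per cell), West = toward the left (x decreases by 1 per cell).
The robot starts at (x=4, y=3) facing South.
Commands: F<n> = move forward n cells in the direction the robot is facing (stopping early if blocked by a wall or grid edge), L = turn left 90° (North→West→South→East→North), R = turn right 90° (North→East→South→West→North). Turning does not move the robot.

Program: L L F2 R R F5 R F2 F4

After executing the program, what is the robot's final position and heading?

Answer: Final position: (x=0, y=6), facing West

Derivation:
Start: (x=4, y=3), facing South
  L: turn left, now facing East
  L: turn left, now facing North
  F2: move forward 2, now at (x=4, y=1)
  R: turn right, now facing East
  R: turn right, now facing South
  F5: move forward 5, now at (x=4, y=6)
  R: turn right, now facing West
  F2: move forward 2, now at (x=2, y=6)
  F4: move forward 2/4 (blocked), now at (x=0, y=6)
Final: (x=0, y=6), facing West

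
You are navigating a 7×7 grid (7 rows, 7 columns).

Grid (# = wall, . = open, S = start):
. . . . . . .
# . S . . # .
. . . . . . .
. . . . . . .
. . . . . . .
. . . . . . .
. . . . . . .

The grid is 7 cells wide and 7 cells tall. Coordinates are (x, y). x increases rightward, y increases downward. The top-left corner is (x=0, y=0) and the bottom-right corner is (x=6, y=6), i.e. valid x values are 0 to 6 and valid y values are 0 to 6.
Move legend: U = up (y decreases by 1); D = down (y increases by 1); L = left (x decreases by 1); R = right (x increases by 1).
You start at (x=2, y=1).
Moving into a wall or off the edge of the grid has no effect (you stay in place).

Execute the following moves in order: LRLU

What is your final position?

Start: (x=2, y=1)
  L (left): (x=2, y=1) -> (x=1, y=1)
  R (right): (x=1, y=1) -> (x=2, y=1)
  L (left): (x=2, y=1) -> (x=1, y=1)
  U (up): (x=1, y=1) -> (x=1, y=0)
Final: (x=1, y=0)

Answer: Final position: (x=1, y=0)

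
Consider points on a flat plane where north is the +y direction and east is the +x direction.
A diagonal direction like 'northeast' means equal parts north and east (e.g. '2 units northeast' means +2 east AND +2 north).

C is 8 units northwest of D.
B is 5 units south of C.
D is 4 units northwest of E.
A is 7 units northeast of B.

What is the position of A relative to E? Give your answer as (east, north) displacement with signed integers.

Place E at the origin (east=0, north=0).
  D is 4 units northwest of E: delta (east=-4, north=+4); D at (east=-4, north=4).
  C is 8 units northwest of D: delta (east=-8, north=+8); C at (east=-12, north=12).
  B is 5 units south of C: delta (east=+0, north=-5); B at (east=-12, north=7).
  A is 7 units northeast of B: delta (east=+7, north=+7); A at (east=-5, north=14).
Therefore A relative to E: (east=-5, north=14).

Answer: A is at (east=-5, north=14) relative to E.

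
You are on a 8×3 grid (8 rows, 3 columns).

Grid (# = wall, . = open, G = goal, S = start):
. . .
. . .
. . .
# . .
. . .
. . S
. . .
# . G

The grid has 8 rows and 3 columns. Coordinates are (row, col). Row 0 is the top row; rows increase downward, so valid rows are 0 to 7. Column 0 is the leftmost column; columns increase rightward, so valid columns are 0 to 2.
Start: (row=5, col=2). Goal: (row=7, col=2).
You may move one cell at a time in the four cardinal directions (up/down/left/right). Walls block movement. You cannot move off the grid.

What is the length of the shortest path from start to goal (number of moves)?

BFS from (row=5, col=2) until reaching (row=7, col=2):
  Distance 0: (row=5, col=2)
  Distance 1: (row=4, col=2), (row=5, col=1), (row=6, col=2)
  Distance 2: (row=3, col=2), (row=4, col=1), (row=5, col=0), (row=6, col=1), (row=7, col=2)  <- goal reached here
One shortest path (2 moves): (row=5, col=2) -> (row=6, col=2) -> (row=7, col=2)

Answer: Shortest path length: 2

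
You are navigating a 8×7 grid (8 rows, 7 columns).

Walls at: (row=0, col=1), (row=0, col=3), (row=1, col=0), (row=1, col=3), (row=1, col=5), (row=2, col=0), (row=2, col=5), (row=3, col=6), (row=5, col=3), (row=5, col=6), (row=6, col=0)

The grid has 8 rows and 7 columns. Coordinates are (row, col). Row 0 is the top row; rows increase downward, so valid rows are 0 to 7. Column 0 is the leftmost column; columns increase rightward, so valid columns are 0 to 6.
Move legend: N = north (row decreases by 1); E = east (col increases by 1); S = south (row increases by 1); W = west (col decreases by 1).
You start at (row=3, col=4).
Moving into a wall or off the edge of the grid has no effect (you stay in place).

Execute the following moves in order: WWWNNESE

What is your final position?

Start: (row=3, col=4)
  W (west): (row=3, col=4) -> (row=3, col=3)
  W (west): (row=3, col=3) -> (row=3, col=2)
  W (west): (row=3, col=2) -> (row=3, col=1)
  N (north): (row=3, col=1) -> (row=2, col=1)
  N (north): (row=2, col=1) -> (row=1, col=1)
  E (east): (row=1, col=1) -> (row=1, col=2)
  S (south): (row=1, col=2) -> (row=2, col=2)
  E (east): (row=2, col=2) -> (row=2, col=3)
Final: (row=2, col=3)

Answer: Final position: (row=2, col=3)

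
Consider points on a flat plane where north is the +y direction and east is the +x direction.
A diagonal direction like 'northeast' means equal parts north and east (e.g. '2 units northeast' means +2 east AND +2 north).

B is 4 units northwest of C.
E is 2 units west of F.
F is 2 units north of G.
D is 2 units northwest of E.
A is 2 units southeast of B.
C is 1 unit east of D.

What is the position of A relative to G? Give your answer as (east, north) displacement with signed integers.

Answer: A is at (east=-5, north=6) relative to G.

Derivation:
Place G at the origin (east=0, north=0).
  F is 2 units north of G: delta (east=+0, north=+2); F at (east=0, north=2).
  E is 2 units west of F: delta (east=-2, north=+0); E at (east=-2, north=2).
  D is 2 units northwest of E: delta (east=-2, north=+2); D at (east=-4, north=4).
  C is 1 unit east of D: delta (east=+1, north=+0); C at (east=-3, north=4).
  B is 4 units northwest of C: delta (east=-4, north=+4); B at (east=-7, north=8).
  A is 2 units southeast of B: delta (east=+2, north=-2); A at (east=-5, north=6).
Therefore A relative to G: (east=-5, north=6).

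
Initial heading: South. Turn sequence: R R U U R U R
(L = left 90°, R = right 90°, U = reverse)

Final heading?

Start: South
  R (right (90° clockwise)) -> West
  R (right (90° clockwise)) -> North
  U (U-turn (180°)) -> South
  U (U-turn (180°)) -> North
  R (right (90° clockwise)) -> East
  U (U-turn (180°)) -> West
  R (right (90° clockwise)) -> North
Final: North

Answer: Final heading: North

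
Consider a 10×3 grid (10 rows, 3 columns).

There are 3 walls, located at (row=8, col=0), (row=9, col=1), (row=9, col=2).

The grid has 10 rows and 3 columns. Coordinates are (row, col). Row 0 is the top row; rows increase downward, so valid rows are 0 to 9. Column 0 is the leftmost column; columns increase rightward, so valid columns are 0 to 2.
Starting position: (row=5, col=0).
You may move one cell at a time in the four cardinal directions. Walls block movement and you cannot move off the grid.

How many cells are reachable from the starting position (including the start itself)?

Answer: Reachable cells: 26

Derivation:
BFS flood-fill from (row=5, col=0):
  Distance 0: (row=5, col=0)
  Distance 1: (row=4, col=0), (row=5, col=1), (row=6, col=0)
  Distance 2: (row=3, col=0), (row=4, col=1), (row=5, col=2), (row=6, col=1), (row=7, col=0)
  Distance 3: (row=2, col=0), (row=3, col=1), (row=4, col=2), (row=6, col=2), (row=7, col=1)
  Distance 4: (row=1, col=0), (row=2, col=1), (row=3, col=2), (row=7, col=2), (row=8, col=1)
  Distance 5: (row=0, col=0), (row=1, col=1), (row=2, col=2), (row=8, col=2)
  Distance 6: (row=0, col=1), (row=1, col=2)
  Distance 7: (row=0, col=2)
Total reachable: 26 (grid has 27 open cells total)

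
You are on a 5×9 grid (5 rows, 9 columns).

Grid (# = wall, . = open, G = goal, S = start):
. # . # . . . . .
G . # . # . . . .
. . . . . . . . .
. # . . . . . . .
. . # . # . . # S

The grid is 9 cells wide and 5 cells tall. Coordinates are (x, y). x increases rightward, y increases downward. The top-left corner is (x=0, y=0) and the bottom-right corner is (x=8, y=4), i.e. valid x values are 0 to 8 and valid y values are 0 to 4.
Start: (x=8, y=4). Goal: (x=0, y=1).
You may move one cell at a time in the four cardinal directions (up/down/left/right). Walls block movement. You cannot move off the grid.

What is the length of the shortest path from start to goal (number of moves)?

Answer: Shortest path length: 11

Derivation:
BFS from (x=8, y=4) until reaching (x=0, y=1):
  Distance 0: (x=8, y=4)
  Distance 1: (x=8, y=3)
  Distance 2: (x=8, y=2), (x=7, y=3)
  Distance 3: (x=8, y=1), (x=7, y=2), (x=6, y=3)
  Distance 4: (x=8, y=0), (x=7, y=1), (x=6, y=2), (x=5, y=3), (x=6, y=4)
  Distance 5: (x=7, y=0), (x=6, y=1), (x=5, y=2), (x=4, y=3), (x=5, y=4)
  Distance 6: (x=6, y=0), (x=5, y=1), (x=4, y=2), (x=3, y=3)
  Distance 7: (x=5, y=0), (x=3, y=2), (x=2, y=3), (x=3, y=4)
  Distance 8: (x=4, y=0), (x=3, y=1), (x=2, y=2)
  Distance 9: (x=1, y=2)
  Distance 10: (x=1, y=1), (x=0, y=2)
  Distance 11: (x=0, y=1), (x=0, y=3)  <- goal reached here
One shortest path (11 moves): (x=8, y=4) -> (x=8, y=3) -> (x=7, y=3) -> (x=6, y=3) -> (x=5, y=3) -> (x=4, y=3) -> (x=3, y=3) -> (x=2, y=3) -> (x=2, y=2) -> (x=1, y=2) -> (x=0, y=2) -> (x=0, y=1)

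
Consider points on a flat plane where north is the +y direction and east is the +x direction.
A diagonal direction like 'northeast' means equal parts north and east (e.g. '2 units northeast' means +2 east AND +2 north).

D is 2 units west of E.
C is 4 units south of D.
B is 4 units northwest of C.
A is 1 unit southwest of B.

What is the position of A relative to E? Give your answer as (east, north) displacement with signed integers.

Answer: A is at (east=-7, north=-1) relative to E.

Derivation:
Place E at the origin (east=0, north=0).
  D is 2 units west of E: delta (east=-2, north=+0); D at (east=-2, north=0).
  C is 4 units south of D: delta (east=+0, north=-4); C at (east=-2, north=-4).
  B is 4 units northwest of C: delta (east=-4, north=+4); B at (east=-6, north=0).
  A is 1 unit southwest of B: delta (east=-1, north=-1); A at (east=-7, north=-1).
Therefore A relative to E: (east=-7, north=-1).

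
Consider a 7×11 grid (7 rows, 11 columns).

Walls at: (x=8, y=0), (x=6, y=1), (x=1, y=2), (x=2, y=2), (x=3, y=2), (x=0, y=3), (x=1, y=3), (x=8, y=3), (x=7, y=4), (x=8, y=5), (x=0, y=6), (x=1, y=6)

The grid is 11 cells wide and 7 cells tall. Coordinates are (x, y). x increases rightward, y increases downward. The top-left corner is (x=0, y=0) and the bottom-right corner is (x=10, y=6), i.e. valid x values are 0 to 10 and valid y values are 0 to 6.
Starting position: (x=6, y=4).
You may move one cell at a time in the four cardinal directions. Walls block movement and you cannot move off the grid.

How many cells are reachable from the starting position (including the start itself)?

BFS flood-fill from (x=6, y=4):
  Distance 0: (x=6, y=4)
  Distance 1: (x=6, y=3), (x=5, y=4), (x=6, y=5)
  Distance 2: (x=6, y=2), (x=5, y=3), (x=7, y=3), (x=4, y=4), (x=5, y=5), (x=7, y=5), (x=6, y=6)
  Distance 3: (x=5, y=2), (x=7, y=2), (x=4, y=3), (x=3, y=4), (x=4, y=5), (x=5, y=6), (x=7, y=6)
  Distance 4: (x=5, y=1), (x=7, y=1), (x=4, y=2), (x=8, y=2), (x=3, y=3), (x=2, y=4), (x=3, y=5), (x=4, y=6), (x=8, y=6)
  Distance 5: (x=5, y=0), (x=7, y=0), (x=4, y=1), (x=8, y=1), (x=9, y=2), (x=2, y=3), (x=1, y=4), (x=2, y=5), (x=3, y=6), (x=9, y=6)
  Distance 6: (x=4, y=0), (x=6, y=0), (x=3, y=1), (x=9, y=1), (x=10, y=2), (x=9, y=3), (x=0, y=4), (x=1, y=5), (x=9, y=5), (x=2, y=6), (x=10, y=6)
  Distance 7: (x=3, y=0), (x=9, y=0), (x=2, y=1), (x=10, y=1), (x=10, y=3), (x=9, y=4), (x=0, y=5), (x=10, y=5)
  Distance 8: (x=2, y=0), (x=10, y=0), (x=1, y=1), (x=8, y=4), (x=10, y=4)
  Distance 9: (x=1, y=0), (x=0, y=1)
  Distance 10: (x=0, y=0), (x=0, y=2)
Total reachable: 65 (grid has 65 open cells total)

Answer: Reachable cells: 65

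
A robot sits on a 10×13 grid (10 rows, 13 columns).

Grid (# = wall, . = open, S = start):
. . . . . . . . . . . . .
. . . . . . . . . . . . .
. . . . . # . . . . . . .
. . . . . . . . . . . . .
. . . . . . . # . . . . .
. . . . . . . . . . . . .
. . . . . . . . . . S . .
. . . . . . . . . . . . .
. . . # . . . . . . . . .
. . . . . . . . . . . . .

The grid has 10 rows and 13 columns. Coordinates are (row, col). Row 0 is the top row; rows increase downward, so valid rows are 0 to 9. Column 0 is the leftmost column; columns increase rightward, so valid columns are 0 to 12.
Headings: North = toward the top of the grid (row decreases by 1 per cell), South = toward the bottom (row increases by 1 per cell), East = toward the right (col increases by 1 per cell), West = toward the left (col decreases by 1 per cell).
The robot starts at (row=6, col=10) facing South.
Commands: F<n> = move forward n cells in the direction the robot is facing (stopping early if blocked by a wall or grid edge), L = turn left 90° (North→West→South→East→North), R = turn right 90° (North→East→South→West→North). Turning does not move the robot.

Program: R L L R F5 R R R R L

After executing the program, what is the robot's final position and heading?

Start: (row=6, col=10), facing South
  R: turn right, now facing West
  L: turn left, now facing South
  L: turn left, now facing East
  R: turn right, now facing South
  F5: move forward 3/5 (blocked), now at (row=9, col=10)
  R: turn right, now facing West
  R: turn right, now facing North
  R: turn right, now facing East
  R: turn right, now facing South
  L: turn left, now facing East
Final: (row=9, col=10), facing East

Answer: Final position: (row=9, col=10), facing East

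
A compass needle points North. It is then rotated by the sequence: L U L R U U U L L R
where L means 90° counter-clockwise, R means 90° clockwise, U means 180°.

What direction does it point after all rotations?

Answer: Final heading: South

Derivation:
Start: North
  L (left (90° counter-clockwise)) -> West
  U (U-turn (180°)) -> East
  L (left (90° counter-clockwise)) -> North
  R (right (90° clockwise)) -> East
  U (U-turn (180°)) -> West
  U (U-turn (180°)) -> East
  U (U-turn (180°)) -> West
  L (left (90° counter-clockwise)) -> South
  L (left (90° counter-clockwise)) -> East
  R (right (90° clockwise)) -> South
Final: South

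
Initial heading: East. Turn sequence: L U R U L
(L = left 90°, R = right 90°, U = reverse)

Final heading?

Start: East
  L (left (90° counter-clockwise)) -> North
  U (U-turn (180°)) -> South
  R (right (90° clockwise)) -> West
  U (U-turn (180°)) -> East
  L (left (90° counter-clockwise)) -> North
Final: North

Answer: Final heading: North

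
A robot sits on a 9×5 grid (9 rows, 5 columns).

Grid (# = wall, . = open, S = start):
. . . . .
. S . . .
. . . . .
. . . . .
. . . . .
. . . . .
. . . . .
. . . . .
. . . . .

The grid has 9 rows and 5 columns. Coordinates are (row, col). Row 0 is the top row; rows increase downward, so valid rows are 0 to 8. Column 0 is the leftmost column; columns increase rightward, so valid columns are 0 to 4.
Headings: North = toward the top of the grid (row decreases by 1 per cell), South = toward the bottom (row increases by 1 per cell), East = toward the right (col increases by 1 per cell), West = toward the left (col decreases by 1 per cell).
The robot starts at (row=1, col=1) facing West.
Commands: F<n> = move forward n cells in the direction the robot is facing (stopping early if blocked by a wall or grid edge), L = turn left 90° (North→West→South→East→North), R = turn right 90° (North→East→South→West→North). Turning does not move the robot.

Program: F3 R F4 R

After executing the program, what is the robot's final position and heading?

Start: (row=1, col=1), facing West
  F3: move forward 1/3 (blocked), now at (row=1, col=0)
  R: turn right, now facing North
  F4: move forward 1/4 (blocked), now at (row=0, col=0)
  R: turn right, now facing East
Final: (row=0, col=0), facing East

Answer: Final position: (row=0, col=0), facing East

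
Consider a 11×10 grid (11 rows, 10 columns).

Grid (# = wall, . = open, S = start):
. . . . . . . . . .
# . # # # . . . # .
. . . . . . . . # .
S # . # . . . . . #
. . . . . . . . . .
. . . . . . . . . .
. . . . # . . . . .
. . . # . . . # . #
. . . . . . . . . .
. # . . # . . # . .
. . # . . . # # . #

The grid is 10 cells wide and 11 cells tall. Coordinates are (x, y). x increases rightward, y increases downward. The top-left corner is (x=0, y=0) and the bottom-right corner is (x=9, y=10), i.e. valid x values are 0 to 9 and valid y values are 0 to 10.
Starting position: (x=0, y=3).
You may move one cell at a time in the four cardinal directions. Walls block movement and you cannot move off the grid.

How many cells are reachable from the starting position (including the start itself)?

Answer: Reachable cells: 90

Derivation:
BFS flood-fill from (x=0, y=3):
  Distance 0: (x=0, y=3)
  Distance 1: (x=0, y=2), (x=0, y=4)
  Distance 2: (x=1, y=2), (x=1, y=4), (x=0, y=5)
  Distance 3: (x=1, y=1), (x=2, y=2), (x=2, y=4), (x=1, y=5), (x=0, y=6)
  Distance 4: (x=1, y=0), (x=3, y=2), (x=2, y=3), (x=3, y=4), (x=2, y=5), (x=1, y=6), (x=0, y=7)
  Distance 5: (x=0, y=0), (x=2, y=0), (x=4, y=2), (x=4, y=4), (x=3, y=5), (x=2, y=6), (x=1, y=7), (x=0, y=8)
  Distance 6: (x=3, y=0), (x=5, y=2), (x=4, y=3), (x=5, y=4), (x=4, y=5), (x=3, y=6), (x=2, y=7), (x=1, y=8), (x=0, y=9)
  Distance 7: (x=4, y=0), (x=5, y=1), (x=6, y=2), (x=5, y=3), (x=6, y=4), (x=5, y=5), (x=2, y=8), (x=0, y=10)
  Distance 8: (x=5, y=0), (x=6, y=1), (x=7, y=2), (x=6, y=3), (x=7, y=4), (x=6, y=5), (x=5, y=6), (x=3, y=8), (x=2, y=9), (x=1, y=10)
  Distance 9: (x=6, y=0), (x=7, y=1), (x=7, y=3), (x=8, y=4), (x=7, y=5), (x=6, y=6), (x=5, y=7), (x=4, y=8), (x=3, y=9)
  Distance 10: (x=7, y=0), (x=8, y=3), (x=9, y=4), (x=8, y=5), (x=7, y=6), (x=4, y=7), (x=6, y=7), (x=5, y=8), (x=3, y=10)
  Distance 11: (x=8, y=0), (x=9, y=5), (x=8, y=6), (x=6, y=8), (x=5, y=9), (x=4, y=10)
  Distance 12: (x=9, y=0), (x=9, y=6), (x=8, y=7), (x=7, y=8), (x=6, y=9), (x=5, y=10)
  Distance 13: (x=9, y=1), (x=8, y=8)
  Distance 14: (x=9, y=2), (x=9, y=8), (x=8, y=9)
  Distance 15: (x=9, y=9), (x=8, y=10)
Total reachable: 90 (grid has 90 open cells total)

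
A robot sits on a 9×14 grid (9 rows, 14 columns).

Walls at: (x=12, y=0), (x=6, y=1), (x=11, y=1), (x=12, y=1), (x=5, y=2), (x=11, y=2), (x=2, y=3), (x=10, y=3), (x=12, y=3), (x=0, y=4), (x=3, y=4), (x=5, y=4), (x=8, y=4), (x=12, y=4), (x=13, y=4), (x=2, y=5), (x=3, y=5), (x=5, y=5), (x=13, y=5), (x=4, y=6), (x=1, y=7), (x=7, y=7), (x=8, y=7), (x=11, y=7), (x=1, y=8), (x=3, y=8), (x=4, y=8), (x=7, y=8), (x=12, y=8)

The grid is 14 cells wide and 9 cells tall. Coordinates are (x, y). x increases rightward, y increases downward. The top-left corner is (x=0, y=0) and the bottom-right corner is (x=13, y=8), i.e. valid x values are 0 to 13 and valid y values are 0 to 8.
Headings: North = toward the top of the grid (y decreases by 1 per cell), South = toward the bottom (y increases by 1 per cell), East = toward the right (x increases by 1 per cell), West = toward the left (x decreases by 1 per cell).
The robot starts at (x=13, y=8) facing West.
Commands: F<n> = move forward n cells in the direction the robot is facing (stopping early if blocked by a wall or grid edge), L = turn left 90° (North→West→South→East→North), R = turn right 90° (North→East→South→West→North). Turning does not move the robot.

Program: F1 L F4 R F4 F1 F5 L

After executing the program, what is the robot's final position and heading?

Start: (x=13, y=8), facing West
  F1: move forward 0/1 (blocked), now at (x=13, y=8)
  L: turn left, now facing South
  F4: move forward 0/4 (blocked), now at (x=13, y=8)
  R: turn right, now facing West
  F4: move forward 0/4 (blocked), now at (x=13, y=8)
  F1: move forward 0/1 (blocked), now at (x=13, y=8)
  F5: move forward 0/5 (blocked), now at (x=13, y=8)
  L: turn left, now facing South
Final: (x=13, y=8), facing South

Answer: Final position: (x=13, y=8), facing South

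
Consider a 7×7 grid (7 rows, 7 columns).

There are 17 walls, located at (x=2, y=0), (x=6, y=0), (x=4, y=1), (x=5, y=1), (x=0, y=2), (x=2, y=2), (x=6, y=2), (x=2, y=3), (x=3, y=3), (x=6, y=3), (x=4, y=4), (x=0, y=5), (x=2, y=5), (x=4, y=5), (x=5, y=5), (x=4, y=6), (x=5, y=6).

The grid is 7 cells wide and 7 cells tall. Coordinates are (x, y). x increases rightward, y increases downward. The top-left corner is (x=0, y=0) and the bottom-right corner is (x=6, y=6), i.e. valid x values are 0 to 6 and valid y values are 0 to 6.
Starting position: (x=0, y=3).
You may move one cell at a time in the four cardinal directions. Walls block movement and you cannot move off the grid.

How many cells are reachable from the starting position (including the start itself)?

BFS flood-fill from (x=0, y=3):
  Distance 0: (x=0, y=3)
  Distance 1: (x=1, y=3), (x=0, y=4)
  Distance 2: (x=1, y=2), (x=1, y=4)
  Distance 3: (x=1, y=1), (x=2, y=4), (x=1, y=5)
  Distance 4: (x=1, y=0), (x=0, y=1), (x=2, y=1), (x=3, y=4), (x=1, y=6)
  Distance 5: (x=0, y=0), (x=3, y=1), (x=3, y=5), (x=0, y=6), (x=2, y=6)
  Distance 6: (x=3, y=0), (x=3, y=2), (x=3, y=6)
  Distance 7: (x=4, y=0), (x=4, y=2)
  Distance 8: (x=5, y=0), (x=5, y=2), (x=4, y=3)
  Distance 9: (x=5, y=3)
  Distance 10: (x=5, y=4)
  Distance 11: (x=6, y=4)
  Distance 12: (x=6, y=5)
  Distance 13: (x=6, y=6)
Total reachable: 31 (grid has 32 open cells total)

Answer: Reachable cells: 31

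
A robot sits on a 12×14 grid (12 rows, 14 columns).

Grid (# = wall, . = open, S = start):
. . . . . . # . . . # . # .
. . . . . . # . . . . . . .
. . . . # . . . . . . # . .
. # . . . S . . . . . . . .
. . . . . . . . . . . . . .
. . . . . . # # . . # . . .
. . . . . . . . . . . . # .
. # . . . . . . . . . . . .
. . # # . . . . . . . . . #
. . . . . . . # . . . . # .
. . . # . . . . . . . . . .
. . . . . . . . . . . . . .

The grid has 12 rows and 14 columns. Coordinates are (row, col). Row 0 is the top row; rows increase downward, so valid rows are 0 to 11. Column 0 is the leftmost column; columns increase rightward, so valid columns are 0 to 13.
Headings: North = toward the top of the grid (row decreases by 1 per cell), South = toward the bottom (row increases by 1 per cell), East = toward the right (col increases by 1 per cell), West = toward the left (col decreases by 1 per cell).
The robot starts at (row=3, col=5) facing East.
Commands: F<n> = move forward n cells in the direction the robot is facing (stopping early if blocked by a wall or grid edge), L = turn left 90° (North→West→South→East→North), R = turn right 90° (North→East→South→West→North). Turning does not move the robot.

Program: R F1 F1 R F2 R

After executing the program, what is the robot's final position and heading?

Start: (row=3, col=5), facing East
  R: turn right, now facing South
  F1: move forward 1, now at (row=4, col=5)
  F1: move forward 1, now at (row=5, col=5)
  R: turn right, now facing West
  F2: move forward 2, now at (row=5, col=3)
  R: turn right, now facing North
Final: (row=5, col=3), facing North

Answer: Final position: (row=5, col=3), facing North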